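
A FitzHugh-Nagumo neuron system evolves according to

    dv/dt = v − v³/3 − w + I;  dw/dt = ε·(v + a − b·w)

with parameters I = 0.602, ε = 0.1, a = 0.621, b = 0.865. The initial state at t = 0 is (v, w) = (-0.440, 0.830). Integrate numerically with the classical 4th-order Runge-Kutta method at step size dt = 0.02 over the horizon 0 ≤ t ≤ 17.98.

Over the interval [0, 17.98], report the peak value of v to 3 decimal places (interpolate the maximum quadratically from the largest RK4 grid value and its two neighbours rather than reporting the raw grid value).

t=0.000: state=(-0.440, 0.830)
step 1 (dt=0.02): k1=(-0.640, -0.054), k2=(-0.644, -0.054), k3=(-0.644, -0.054), k4=(-0.649, -0.055); state += dt/6·(k1+2k2+2k3+k4)
t=0.020: state=(-0.453, 0.829)
t=0.040: state=(-0.466, 0.828)
t=0.060: state=(-0.479, 0.827)
continuing one RK4 step at a time; state shown every 50 steps (Δt=1):
t=1.000: state=(-1.222, 0.742)
t=2.000: state=(-1.654, 0.597)
t=3.000: state=(-1.674, 0.446)
t=4.000: state=(-1.610, 0.311)
t=5.000: state=(-1.534, 0.194)
t=6.000: state=(-1.455, 0.094)
t=7.000: state=(-1.374, 0.010)
t=8.000: state=(-1.290, -0.059)
t=9.000: state=(-1.201, -0.114)
t=10.000: state=(-1.105, -0.155)
t=11.000: state=(-0.995, -0.183)
t=12.000: state=(-0.862, -0.198)
t=13.000: state=(-0.680, -0.196)
t=14.000: state=(-0.378, -0.172)
t=15.000: state=(0.272, -0.108)
t=16.000: state=(1.455, 0.044)
t=17.000: state=(1.864, 0.266)
t=17.980: state=(1.825, 0.477)
largest grid value and its neighbours: v(17.120)=1.86680, v(17.140)=1.86689, v(17.160)=1.86689
parabola through these three points peaks at t≈17.150 with v≈1.86690

max v = 1.867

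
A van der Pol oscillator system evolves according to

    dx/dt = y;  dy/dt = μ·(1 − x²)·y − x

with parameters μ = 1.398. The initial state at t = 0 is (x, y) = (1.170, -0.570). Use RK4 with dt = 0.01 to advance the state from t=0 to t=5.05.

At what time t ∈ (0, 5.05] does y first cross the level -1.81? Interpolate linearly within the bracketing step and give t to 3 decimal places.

t=0.000: state=(1.170, -0.570)
step 1 (dt=0.01): k1=(-0.570, -0.876), k2=(-0.574, -0.876), k3=(-0.574, -0.876), k4=(-0.579, -0.877); state += dt/6·(k1+2k2+2k3+k4)
t=0.010: state=(1.164, -0.579)
t=0.020: state=(1.158, -0.588)
t=0.030: state=(1.153, -0.596)
continuing one RK4 step at a time; state shown every 20 steps (Δt=0.2):
t=0.200: state=(1.038, -0.751)
t=0.400: state=(0.868, -0.963)
t=0.600: state=(0.648, -1.245)
t=0.800: state=(0.362, -1.643)
t=0.860: state=(0.259, -1.792)
next step: t=0.870: state=(0.241, -1.818) — y has crossed -1.81
linear interpolation between t=0.860 (-1.79185) and t=0.870 (-1.81801) → t≈0.867

t = 0.867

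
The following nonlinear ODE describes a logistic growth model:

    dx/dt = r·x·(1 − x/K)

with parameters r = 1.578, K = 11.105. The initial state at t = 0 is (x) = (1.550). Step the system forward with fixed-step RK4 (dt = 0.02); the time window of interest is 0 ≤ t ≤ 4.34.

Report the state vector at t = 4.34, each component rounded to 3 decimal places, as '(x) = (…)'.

(x) = (11.033)

t=0.000: state=(1.550)
step 1 (dt=0.02): k1=(2.105), k2=(2.128), k3=(2.129), k4=(2.153); state += dt/6·(k1+2k2+2k3+k4)
t=0.020: state=(1.593)
t=0.040: state=(1.636)
t=0.060: state=(1.681)
continuing one RK4 step at a time; state shown every 10 steps (Δt=0.2):
t=0.200: state=(2.021)
t=0.400: state=(2.595)
t=0.600: state=(3.274)
t=0.800: state=(4.046)
t=1.000: state=(4.887)
t=1.200: state=(5.760)
t=1.400: state=(6.623)
t=1.600: state=(7.435)
t=1.800: state=(8.165)
t=2.000: state=(8.795)
t=2.200: state=(9.320)
t=2.400: state=(9.744)
t=2.600: state=(10.078)
t=2.800: state=(10.337)
t=3.000: state=(10.534)
t=3.200: state=(10.683)
t=3.400: state=(10.794)
t=3.600: state=(10.876)
t=3.800: state=(10.937)
t=4.000: state=(10.982)
t=4.200: state=(11.015)
t=4.340: state=(11.033)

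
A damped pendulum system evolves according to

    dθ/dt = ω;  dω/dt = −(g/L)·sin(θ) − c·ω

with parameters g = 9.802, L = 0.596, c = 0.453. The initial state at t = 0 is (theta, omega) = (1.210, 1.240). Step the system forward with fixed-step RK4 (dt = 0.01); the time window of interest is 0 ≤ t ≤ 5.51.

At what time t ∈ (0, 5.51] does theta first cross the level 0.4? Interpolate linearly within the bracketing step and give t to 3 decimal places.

t = 0.432

t=0.000: state=(1.210, 1.240)
step 1 (dt=0.01): k1=(1.240, -15.949), k2=(1.160, -15.949), k3=(1.160, -15.946), k4=(1.081, -15.943); state += dt/6·(k1+2k2+2k3+k4)
t=0.010: state=(1.222, 1.081)
t=0.020: state=(1.232, 0.921)
t=0.030: state=(1.240, 0.762)
continuing one RK4 step at a time; state shown every 20 steps (Δt=0.2):
t=0.200: state=(1.145, -1.828)
t=0.400: state=(0.533, -4.039)
t=0.430: state=(0.409, -4.207)
next step: t=0.440: state=(0.367, -4.250) — theta has crossed 0.4
linear interpolation between t=0.430 (0.40946) and t=0.440 (0.36717) → t≈0.432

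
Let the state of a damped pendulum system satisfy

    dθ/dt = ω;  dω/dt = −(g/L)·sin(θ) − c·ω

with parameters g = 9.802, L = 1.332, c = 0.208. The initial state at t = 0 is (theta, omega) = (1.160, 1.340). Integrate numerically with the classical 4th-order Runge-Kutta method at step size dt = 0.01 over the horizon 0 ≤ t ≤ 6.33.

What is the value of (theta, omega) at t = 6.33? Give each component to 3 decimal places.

t=0.000: state=(1.160, 1.340)
step 1 (dt=0.01): k1=(1.340, -7.025), k2=(1.305, -7.038), k3=(1.305, -7.037), k4=(1.270, -7.048); state += dt/6·(k1+2k2+2k3+k4)
t=0.010: state=(1.173, 1.270)
t=0.020: state=(1.185, 1.199)
t=0.030: state=(1.197, 1.128)
continuing one RK4 step at a time; state shown every 25 steps (Δt=0.25):
t=0.250: state=(1.273, -0.430)
t=0.500: state=(0.958, -2.036)
t=0.750: state=(0.308, -2.999)
t=1.000: state=(-0.435, -2.720)
t=1.250: state=(-0.964, -1.401)
t=1.500: state=(-1.110, 0.243)
t=1.750: state=(-0.854, 1.746)
t=2.000: state=(-0.287, 2.637)
t=2.250: state=(0.370, 2.418)
t=2.500: state=(0.841, 1.246)
t=2.750: state=(0.966, -0.259)
t=3.000: state=(0.724, -1.615)
t=3.250: state=(0.210, -2.352)
t=3.500: state=(-0.366, -2.080)
t=3.750: state=(-0.761, -0.986)
t=4.000: state=(-0.837, 0.383)
t=4.250: state=(-0.585, 1.562)
t=4.500: state=(-0.109, 2.103)
t=4.750: state=(0.389, 1.731)
t=5.000: state=(0.699, 0.684)
t=5.250: state=(0.715, -0.550)
t=5.500: state=(0.445, -1.531)
t=5.750: state=(0.005, -1.859)
t=6.000: state=(-0.416, -1.381)
t=6.250: state=(-0.641, -0.375)
t=6.330: state=(-0.657, -0.015)

(theta, omega) = (-0.657, -0.015)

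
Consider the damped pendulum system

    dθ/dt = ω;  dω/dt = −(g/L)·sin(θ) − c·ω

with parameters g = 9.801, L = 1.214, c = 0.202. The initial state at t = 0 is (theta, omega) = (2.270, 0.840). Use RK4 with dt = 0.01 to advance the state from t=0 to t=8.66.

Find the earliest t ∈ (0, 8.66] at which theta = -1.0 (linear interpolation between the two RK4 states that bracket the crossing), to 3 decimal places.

t = 1.219

t=0.000: state=(2.270, 0.840)
step 1 (dt=0.01): k1=(0.840, -6.349), k2=(0.808, -6.320), k3=(0.808, -6.321), k4=(0.777, -6.294); state += dt/6·(k1+2k2+2k3+k4)
t=0.010: state=(2.278, 0.777)
t=0.020: state=(2.286, 0.714)
t=0.030: state=(2.292, 0.652)
continuing one RK4 step at a time; state shown every 50 steps (Δt=0.5):
t=0.500: state=(1.932, -2.266)
t=1.000: state=(-0.021, -4.875)
t=1.210: state=(-0.964, -3.887)
next step: t=1.220: state=(-1.003, -3.812) — theta has crossed -1.0
linear interpolation between t=1.210 (-0.96442) and t=1.220 (-1.00291) → t≈1.219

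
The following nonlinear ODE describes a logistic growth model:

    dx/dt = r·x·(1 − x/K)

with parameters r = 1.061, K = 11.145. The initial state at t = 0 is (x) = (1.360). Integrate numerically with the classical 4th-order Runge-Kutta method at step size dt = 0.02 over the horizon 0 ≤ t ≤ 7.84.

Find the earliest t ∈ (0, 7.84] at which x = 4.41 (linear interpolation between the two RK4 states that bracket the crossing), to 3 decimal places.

t=0.000: state=(1.360)
step 1 (dt=0.02): k1=(1.267), k2=(1.277), k3=(1.277), k4=(1.287); state += dt/6·(k1+2k2+2k3+k4)
t=0.020: state=(1.386)
t=0.040: state=(1.411)
t=0.060: state=(1.438)
continuing one RK4 step at a time; state shown every 25 steps (Δt=0.5):
t=0.500: state=(2.130)
t=1.000: state=(3.193)
t=1.460: state=(4.408)
next step: t=1.480: state=(4.464) — x has crossed 4.41
linear interpolation between t=1.460 (4.40770) and t=1.480 (4.46437) → t≈1.461

t = 1.461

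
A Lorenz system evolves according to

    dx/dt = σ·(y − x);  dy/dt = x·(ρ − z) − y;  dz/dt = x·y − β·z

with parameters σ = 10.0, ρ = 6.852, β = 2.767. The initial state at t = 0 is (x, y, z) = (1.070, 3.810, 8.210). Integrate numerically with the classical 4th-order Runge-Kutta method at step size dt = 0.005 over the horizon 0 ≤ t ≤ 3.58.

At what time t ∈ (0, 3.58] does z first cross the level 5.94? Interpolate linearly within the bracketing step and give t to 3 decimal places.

t=0.000: state=(1.070, 3.810, 8.210)
step 1 (dt=0.005): k1=(27.400, -5.263, -18.640), k2=(26.583, -5.290, -18.265), k3=(26.603, -5.288, -18.276), k4=(25.805, -5.307, -17.913); state += dt/6·(k1+2k2+2k3+k4)
t=0.005: state=(1.203, 3.784, 8.119)
t=0.010: state=(1.328, 3.757, 8.031)
t=0.015: state=(1.446, 3.730, 7.946)
continuing one RK4 step at a time; state shown every 40 steps (Δt=0.2):
t=0.200: state=(2.995, 3.155, 6.004)
t=0.205: state=(3.003, 3.153, 5.968)
next step: t=0.210: state=(3.010, 3.150, 5.933) — z has crossed 5.94
linear interpolation between t=0.205 (5.96807) and t=0.210 (5.93313) → t≈0.209

t = 0.209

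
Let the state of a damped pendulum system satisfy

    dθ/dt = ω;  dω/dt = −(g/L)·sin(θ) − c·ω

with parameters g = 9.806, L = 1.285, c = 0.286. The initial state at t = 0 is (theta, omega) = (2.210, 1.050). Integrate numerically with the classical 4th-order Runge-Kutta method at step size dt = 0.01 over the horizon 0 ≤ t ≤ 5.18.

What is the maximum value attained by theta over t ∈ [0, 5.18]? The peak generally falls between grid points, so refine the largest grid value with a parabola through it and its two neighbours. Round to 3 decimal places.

t=0.000: state=(2.210, 1.050)
step 1 (dt=0.01): k1=(1.050, -6.425), k2=(1.018, -6.392), k3=(1.018, -6.392), k4=(0.986, -6.360); state += dt/6·(k1+2k2+2k3+k4)
t=0.010: state=(2.220, 0.986)
t=0.020: state=(2.230, 0.923)
t=0.030: state=(2.239, 0.860)
continuing one RK4 step at a time; state shown every 20 steps (Δt=0.2):
t=0.200: state=(2.299, -0.139)
t=0.400: state=(2.157, -1.288)
t=0.600: state=(1.774, -2.566)
t=0.800: state=(1.127, -3.873)
t=1.000: state=(0.264, -4.588)
t=1.200: state=(-0.622, -4.059)
t=1.400: state=(-1.298, -2.618)
t=1.600: state=(-1.659, -1.000)
t=1.800: state=(-1.705, 0.525)
t=2.000: state=(-1.454, 1.974)
t=2.200: state=(-0.927, 3.236)
t=2.400: state=(-0.203, 3.841)
t=2.600: state=(0.536, 3.371)
t=2.800: state=(1.091, 2.096)
t=3.000: state=(1.359, 0.575)
t=3.200: state=(1.324, -0.909)
t=3.400: state=(1.006, -2.227)
t=3.600: state=(0.462, -3.098)
t=3.800: state=(-0.177, -3.129)
t=4.000: state=(-0.730, -2.292)
t=4.200: state=(-1.062, -0.990)
t=4.400: state=(-1.121, 0.397)
t=4.600: state=(-0.912, 1.650)
t=4.800: state=(-0.486, 2.520)
t=5.000: state=(0.049, 2.698)
t=5.180: state=(0.497, 2.193)
largest grid value and its neighbours: theta(0.170)=2.30015, theta(0.180)=2.30018, theta(0.190)=2.29964
parabola through these three points peaks at t≈0.175 with theta≈2.30024

max theta = 2.300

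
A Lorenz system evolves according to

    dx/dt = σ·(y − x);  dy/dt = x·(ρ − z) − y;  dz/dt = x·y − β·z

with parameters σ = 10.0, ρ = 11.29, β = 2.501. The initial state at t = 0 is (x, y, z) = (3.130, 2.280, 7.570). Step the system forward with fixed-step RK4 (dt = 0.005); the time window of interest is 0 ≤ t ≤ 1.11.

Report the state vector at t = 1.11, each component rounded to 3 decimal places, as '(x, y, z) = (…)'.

t=0.000: state=(3.130, 2.280, 7.570)
step 1 (dt=0.005): k1=(-8.500, 9.364, -11.796), k2=(-8.053, 9.353, -11.698), k3=(-8.065, 9.356, -11.696), k4=(-7.629, 9.348, -11.597); state += dt/6·(k1+2k2+2k3+k4)
t=0.005: state=(3.090, 2.327, 7.512)
t=0.010: state=(3.054, 2.373, 7.454)
t=0.015: state=(3.022, 2.420, 7.398)
continuing one RK4 step at a time; state shown every 10 steps (Δt=0.05):
t=0.050: state=(2.895, 2.750, 7.033)
t=0.100: state=(2.943, 3.250, 6.615)
t=0.150: state=(3.181, 3.809, 6.344)
t=0.200: state=(3.561, 4.445, 6.252)
t=0.250: state=(4.057, 5.154, 6.377)
t=0.300: state=(4.649, 5.907, 6.762)
t=0.350: state=(5.302, 6.639, 7.440)
t=0.400: state=(5.963, 7.243, 8.414)
t=0.450: state=(6.550, 7.585, 9.620)
t=0.500: state=(6.963, 7.549, 10.911)
t=0.550: state=(7.111, 7.102, 12.070)
t=0.600: state=(6.952, 6.334, 12.883)
t=0.650: state=(6.517, 5.430, 13.234)
t=0.700: state=(5.904, 4.580, 13.137)
t=0.750: state=(5.233, 3.908, 12.697)
t=0.800: state=(4.608, 3.454, 12.049)
t=0.850: state=(4.094, 3.202, 11.308)
t=0.900: state=(3.720, 3.114, 10.554)
t=0.950: state=(3.486, 3.154, 9.840)
t=1.000: state=(3.383, 3.297, 9.202)
t=1.050: state=(3.395, 3.527, 8.661)
t=1.100: state=(3.510, 3.834, 8.239)
t=1.110: state=(3.544, 3.904, 8.170)

(x, y, z) = (3.544, 3.904, 8.170)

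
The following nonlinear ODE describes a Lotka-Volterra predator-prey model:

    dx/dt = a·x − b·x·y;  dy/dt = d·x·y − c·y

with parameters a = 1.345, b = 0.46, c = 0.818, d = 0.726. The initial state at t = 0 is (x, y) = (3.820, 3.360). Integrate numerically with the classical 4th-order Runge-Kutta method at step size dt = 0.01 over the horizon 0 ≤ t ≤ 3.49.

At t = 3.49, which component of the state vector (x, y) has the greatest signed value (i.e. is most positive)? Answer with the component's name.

t=0.000: state=(3.820, 3.360)
step 1 (dt=0.01): k1=(-0.766, 6.570), k2=(-0.823, 6.625), k3=(-0.824, 6.625), k4=(-0.881, 6.679); state += dt/6·(k1+2k2+2k3+k4)
t=0.010: state=(3.812, 3.426)
t=0.020: state=(3.802, 3.494)
t=0.030: state=(3.792, 3.562)
continuing one RK4 step at a time; state shown every 20 steps (Δt=0.2):
t=0.200: state=(3.434, 4.858)
t=0.400: state=(2.668, 6.444)
t=0.600: state=(1.823, 7.572)
t=0.800: state=(1.161, 7.961)
t=1.000: state=(0.735, 7.737)
t=1.200: state=(0.484, 7.166)
t=1.400: state=(0.338, 6.452)
t=1.600: state=(0.253, 5.716)
t=1.800: state=(0.202, 5.015)
t=2.000: state=(0.172, 4.374)
t=2.200: state=(0.155, 3.803)
t=2.400: state=(0.146, 3.300)
t=2.600: state=(0.144, 2.861)
t=2.800: state=(0.147, 2.481)
t=3.000: state=(0.156, 2.153)
t=3.200: state=(0.170, 1.872)
t=3.400: state=(0.189, 1.631)
t=3.490: state=(0.200, 1.535)
compare at T: x=0.200, y=1.535

largest component: y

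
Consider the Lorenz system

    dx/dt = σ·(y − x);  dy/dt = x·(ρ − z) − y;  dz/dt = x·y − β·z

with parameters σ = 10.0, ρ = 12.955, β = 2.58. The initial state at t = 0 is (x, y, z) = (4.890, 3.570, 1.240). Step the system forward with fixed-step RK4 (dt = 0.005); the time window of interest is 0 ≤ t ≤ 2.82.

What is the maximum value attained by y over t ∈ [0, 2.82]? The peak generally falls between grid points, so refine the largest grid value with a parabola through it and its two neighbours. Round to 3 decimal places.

max y = 12.144

t=0.000: state=(4.890, 3.570, 1.240)
step 1 (dt=0.005): k1=(-13.200, 53.716, 14.258), k2=(-11.527, 53.022, 14.701), k3=(-11.586, 53.068, 14.705), k4=(-9.967, 52.417, 15.144); state += dt/6·(k1+2k2+2k3+k4)
t=0.005: state=(4.832, 3.835, 1.314)
t=0.010: state=(4.790, 4.094, 1.391)
t=0.015: state=(4.762, 4.348, 1.474)
continuing one RK4 step at a time; state shown every 20 steps (Δt=0.1):
t=0.100: state=(5.844, 8.344, 3.732)
t=0.200: state=(8.904, 11.954, 9.784)
t=0.300: state=(10.420, 9.730, 17.643)
t=0.400: state=(7.621, 3.492, 18.968)
t=0.500: state=(3.789, 0.718, 15.568)
t=0.600: state=(1.673, 0.395, 12.135)
t=0.700: state=(0.934, 0.604, 9.426)
t=0.800: state=(0.836, 0.920, 7.339)
t=0.900: state=(1.054, 1.403, 5.765)
t=1.000: state=(1.553, 2.224, 4.661)
t=1.100: state=(2.457, 3.634, 4.117)
t=1.200: state=(3.992, 5.922, 4.543)
t=1.300: state=(6.306, 8.918, 6.946)
t=1.400: state=(8.728, 10.542, 12.151)
t=1.500: state=(9.086, 7.798, 17.045)
t=1.600: state=(6.652, 3.619, 17.100)
t=1.700: state=(3.947, 1.812, 14.373)
t=1.800: state=(2.481, 1.622, 11.551)
t=1.900: state=(2.061, 2.008, 9.270)
t=2.000: state=(2.280, 2.749, 7.607)
t=2.100: state=(2.991, 3.953, 6.650)
t=2.200: state=(4.229, 5.749, 6.685)
t=2.300: state=(5.983, 7.896, 8.289)
t=2.400: state=(7.738, 9.096, 11.737)
t=2.500: state=(8.216, 7.677, 15.229)
t=2.600: state=(6.821, 4.841, 15.944)
t=2.700: state=(4.849, 3.110, 14.279)
t=2.800: state=(3.554, 2.717, 12.055)
t=2.820: state=(3.404, 2.740, 11.633)
largest grid value and its neighbours: y(0.220)=12.14155, y(0.225)=12.14204, y(0.230)=12.12261
parabola through these three points peaks at t≈0.223 with y≈12.14429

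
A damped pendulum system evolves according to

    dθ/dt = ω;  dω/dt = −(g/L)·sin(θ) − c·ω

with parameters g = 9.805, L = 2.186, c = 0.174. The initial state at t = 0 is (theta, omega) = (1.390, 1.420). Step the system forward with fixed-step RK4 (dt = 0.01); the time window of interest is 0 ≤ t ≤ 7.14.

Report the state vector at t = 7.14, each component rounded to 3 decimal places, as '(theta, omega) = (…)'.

(theta, omega) = (0.731, -0.913)

t=0.000: state=(1.390, 1.420)
step 1 (dt=0.01): k1=(1.420, -4.659), k2=(1.397, -4.661), k3=(1.397, -4.661), k4=(1.373, -4.662); state += dt/6·(k1+2k2+2k3+k4)
t=0.010: state=(1.404, 1.373)
t=0.020: state=(1.417, 1.327)
t=0.030: state=(1.431, 1.280)
continuing one RK4 step at a time; state shown every 25 steps (Δt=0.25):
t=0.250: state=(1.600, 0.266)
t=0.500: state=(1.527, -0.842)
t=0.750: state=(1.184, -1.878)
t=1.000: state=(0.609, -2.653)
t=1.250: state=(-0.090, -2.816)
t=1.500: state=(-0.737, -2.249)
t=1.750: state=(-1.179, -1.249)
t=2.000: state=(-1.353, -0.143)
t=2.250: state=(-1.254, 0.927)
t=2.500: state=(-0.901, 1.858)
t=2.750: state=(-0.355, 2.424)
t=3.000: state=(0.259, 2.369)
t=3.250: state=(0.779, 1.716)
t=3.500: state=(1.091, 0.750)
t=3.750: state=(1.149, -0.280)
t=4.000: state=(0.957, -1.230)
t=4.250: state=(0.554, -1.936)
t=4.500: state=(0.029, -2.168)
t=4.750: state=(-0.481, -1.823)
t=5.000: state=(-0.847, -1.058)
t=5.250: state=(-0.996, -0.127)
t=5.500: state=(-0.912, 0.785)
t=5.750: state=(-0.618, 1.520)
t=6.000: state=(-0.183, 1.886)
t=6.250: state=(0.282, 1.747)
t=6.500: state=(0.654, 1.168)
t=6.750: state=(0.847, 0.357)
t=7.000: state=(0.830, -0.487)
t=7.140: state=(0.731, -0.913)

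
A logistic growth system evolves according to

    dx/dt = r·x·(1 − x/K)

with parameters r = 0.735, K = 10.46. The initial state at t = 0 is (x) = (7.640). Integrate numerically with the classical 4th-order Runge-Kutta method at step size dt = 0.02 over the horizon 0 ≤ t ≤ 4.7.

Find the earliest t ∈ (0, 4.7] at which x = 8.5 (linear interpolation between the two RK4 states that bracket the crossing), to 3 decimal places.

t = 0.640

t=0.000: state=(7.640)
step 1 (dt=0.02): k1=(1.514), k2=(1.509), k3=(1.509), k4=(1.504); state += dt/6·(k1+2k2+2k3+k4)
t=0.020: state=(7.670)
t=0.040: state=(7.700)
t=0.060: state=(7.730)
continuing one RK4 step at a time; state shown every 10 steps (Δt=0.2):
t=0.200: state=(7.932)
t=0.400: state=(8.203)
t=0.600: state=(8.453)
t=0.640: state=(8.500)
next step: t=0.660: state=(8.523) — x has crossed 8.5
linear interpolation between t=0.640 (8.49990) and t=0.660 (8.52321) → t≈0.640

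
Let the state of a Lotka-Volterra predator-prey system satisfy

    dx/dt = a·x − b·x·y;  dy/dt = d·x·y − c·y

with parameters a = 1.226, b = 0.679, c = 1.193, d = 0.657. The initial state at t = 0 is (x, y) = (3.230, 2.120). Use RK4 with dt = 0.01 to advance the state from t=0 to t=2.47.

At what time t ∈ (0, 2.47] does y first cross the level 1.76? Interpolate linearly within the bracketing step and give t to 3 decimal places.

t=0.000: state=(3.230, 2.120)
step 1 (dt=0.01): k1=(-0.690, 1.970), k2=(-0.710, 1.974), k3=(-0.710, 1.974), k4=(-0.731, 1.978); state += dt/6·(k1+2k2+2k3+k4)
t=0.010: state=(3.223, 2.140)
t=0.020: state=(3.215, 2.160)
t=0.030: state=(3.207, 2.179)
continuing one RK4 step at a time; state shown every 10 steps (Δt=0.1):
t=0.100: state=(3.140, 2.320)
t=0.200: state=(3.012, 2.521)
t=0.300: state=(2.850, 2.713)
t=0.400: state=(2.664, 2.886)
t=0.500: state=(2.463, 3.032)
t=0.600: state=(2.257, 3.142)
t=0.700: state=(2.056, 3.213)
t=0.800: state=(1.866, 3.244)
t=0.900: state=(1.693, 3.236)
t=1.000: state=(1.538, 3.193)
t=1.100: state=(1.403, 3.121)
t=1.200: state=(1.287, 3.026)
t=1.300: state=(1.189, 2.913)
t=1.400: state=(1.108, 2.787)
t=1.500: state=(1.041, 2.655)
t=1.600: state=(0.987, 2.518)
t=1.700: state=(0.945, 2.381)
t=1.800: state=(0.913, 2.246)
t=1.900: state=(0.890, 2.115)
t=2.000: state=(0.875, 1.989)
t=2.100: state=(0.868, 1.870)
t=2.190: state=(0.867, 1.768)
next step: t=2.200: state=(0.867, 1.757) — y has crossed 1.76
linear interpolation between t=2.190 (1.76771) and t=2.200 (1.75673) → t≈2.197

t = 2.197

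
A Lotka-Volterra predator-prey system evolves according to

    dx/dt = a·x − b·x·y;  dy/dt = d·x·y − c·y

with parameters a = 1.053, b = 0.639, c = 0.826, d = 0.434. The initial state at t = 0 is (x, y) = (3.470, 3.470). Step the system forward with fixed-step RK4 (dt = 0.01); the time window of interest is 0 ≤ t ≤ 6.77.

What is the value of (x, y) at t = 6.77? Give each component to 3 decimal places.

t=0.000: state=(3.470, 3.470)
step 1 (dt=0.01): k1=(-4.040, 2.360), k2=(-4.043, 2.337), k3=(-4.042, 2.337), k4=(-4.044, 2.314); state += dt/6·(k1+2k2+2k3+k4)
t=0.010: state=(3.430, 3.493)
t=0.020: state=(3.389, 3.516)
t=0.030: state=(3.349, 3.539)
continuing one RK4 step at a time; state shown every 25 steps (Δt=0.25):
t=0.250: state=(2.495, 3.897)
t=0.500: state=(1.724, 3.976)
t=0.750: state=(1.203, 3.783)
t=1.000: state=(0.878, 3.440)
t=1.250: state=(0.681, 3.042)
t=1.500: state=(0.562, 2.646)
t=1.750: state=(0.494, 2.278)
t=2.000: state=(0.459, 1.951)
t=2.250: state=(0.447, 1.667)
t=2.500: state=(0.455, 1.424)
t=2.750: state=(0.480, 1.218)
t=3.000: state=(0.521, 1.046)
t=3.250: state=(0.581, 0.903)
t=3.500: state=(0.660, 0.786)
t=3.750: state=(0.764, 0.690)
t=4.000: state=(0.896, 0.614)
t=4.250: state=(1.062, 0.555)
t=4.500: state=(1.269, 0.512)
t=4.750: state=(1.525, 0.485)
t=5.000: state=(1.838, 0.473)
t=5.250: state=(2.217, 0.479)
t=5.500: state=(2.668, 0.508)
t=5.750: state=(3.187, 0.567)
t=6.000: state=(3.759, 0.672)
t=6.250: state=(4.337, 0.848)
t=6.500: state=(4.824, 1.136)
t=6.750: state=(5.063, 1.585)
t=6.770: state=(5.066, 1.629)

(x, y) = (5.066, 1.629)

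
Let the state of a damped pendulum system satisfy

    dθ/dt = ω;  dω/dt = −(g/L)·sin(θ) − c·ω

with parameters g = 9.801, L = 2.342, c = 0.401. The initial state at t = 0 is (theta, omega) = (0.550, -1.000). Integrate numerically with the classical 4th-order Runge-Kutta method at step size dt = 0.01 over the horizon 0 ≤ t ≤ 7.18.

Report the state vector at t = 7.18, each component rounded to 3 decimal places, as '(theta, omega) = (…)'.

(theta, omega) = (-0.142, -0.148)

t=0.000: state=(0.550, -1.000)
step 1 (dt=0.01): k1=(-1.000, -1.786), k2=(-1.009, -1.765), k3=(-1.009, -1.765), k4=(-1.018, -1.743); state += dt/6·(k1+2k2+2k3+k4)
t=0.010: state=(0.540, -1.018)
t=0.020: state=(0.530, -1.035)
t=0.030: state=(0.519, -1.052)
continuing one RK4 step at a time; state shown every 25 steps (Δt=0.25):
t=0.250: state=(0.256, -1.297)
t=0.500: state=(-0.071, -1.262)
t=0.750: state=(-0.349, -0.926)
t=1.000: state=(-0.518, -0.408)
t=1.250: state=(-0.550, 0.148)
t=1.500: state=(-0.452, 0.619)
t=1.750: state=(-0.256, 0.909)
t=2.000: state=(-0.018, 0.956)
t=2.250: state=(0.202, 0.768)
t=2.500: state=(0.352, 0.414)
t=2.750: state=(0.404, -0.002)
t=3.000: state=(0.355, -0.377)
t=3.250: state=(0.226, -0.630)
t=3.500: state=(0.055, -0.709)
t=3.750: state=(-0.114, -0.609)
t=4.000: state=(-0.238, -0.371)
t=4.250: state=(-0.293, -0.067)
t=4.500: state=(-0.273, 0.223)
t=4.750: state=(-0.189, 0.433)
t=5.000: state=(-0.067, 0.519)
t=5.250: state=(0.060, 0.471)
t=5.500: state=(0.160, 0.313)
t=5.750: state=(0.211, 0.095)
t=6.000: state=(0.207, -0.125)
t=6.250: state=(0.153, -0.294)
t=6.500: state=(0.067, -0.377)
t=6.750: state=(-0.027, -0.359)
t=7.000: state=(-0.105, -0.257)
t=7.180: state=(-0.142, -0.148)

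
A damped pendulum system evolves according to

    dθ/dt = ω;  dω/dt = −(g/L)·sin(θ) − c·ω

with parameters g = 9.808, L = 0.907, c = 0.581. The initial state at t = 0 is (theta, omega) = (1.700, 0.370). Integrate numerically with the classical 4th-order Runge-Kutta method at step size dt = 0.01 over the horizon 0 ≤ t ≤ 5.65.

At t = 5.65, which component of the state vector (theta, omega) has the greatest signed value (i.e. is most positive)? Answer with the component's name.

largest component: omega

t=0.000: state=(1.700, 0.370)
step 1 (dt=0.01): k1=(0.370, -10.939), k2=(0.315, -10.904), k3=(0.315, -10.905), k4=(0.261, -10.871); state += dt/6·(k1+2k2+2k3+k4)
t=0.010: state=(1.703, 0.261)
t=0.020: state=(1.705, 0.153)
t=0.030: state=(1.706, 0.045)
continuing one RK4 step at a time; state shown every 20 steps (Δt=0.2):
t=0.200: state=(1.563, -1.702)
t=0.400: state=(1.038, -3.472)
t=0.600: state=(0.238, -4.284)
t=0.800: state=(-0.562, -3.450)
t=1.000: state=(-1.071, -1.549)
t=1.200: state=(-1.174, 0.490)
t=1.400: state=(-0.896, 2.212)
t=1.600: state=(-0.341, 3.155)
t=1.800: state=(0.281, 2.846)
t=2.000: state=(0.728, 1.508)
t=2.200: state=(0.863, -0.155)
t=2.400: state=(0.681, -1.593)
t=2.600: state=(0.271, -2.363)
t=2.800: state=(-0.198, -2.161)
t=3.000: state=(-0.539, -1.153)
t=3.200: state=(-0.640, 0.146)
t=3.400: state=(-0.493, 1.255)
t=3.600: state=(-0.176, 1.797)
t=3.800: state=(0.174, 1.588)
t=4.000: state=(0.419, 0.788)
t=4.200: state=(0.476, -0.214)
t=4.400: state=(0.346, -1.029)
t=4.600: state=(0.097, -1.369)
t=4.800: state=(-0.163, -1.138)
t=5.000: state=(-0.331, -0.490)
t=5.200: state=(-0.352, 0.271)
t=5.400: state=(-0.235, 0.848)
t=5.600: state=(-0.039, 1.035)
t=5.650: state=(0.012, 1.012)
compare at T: theta=0.012, omega=1.012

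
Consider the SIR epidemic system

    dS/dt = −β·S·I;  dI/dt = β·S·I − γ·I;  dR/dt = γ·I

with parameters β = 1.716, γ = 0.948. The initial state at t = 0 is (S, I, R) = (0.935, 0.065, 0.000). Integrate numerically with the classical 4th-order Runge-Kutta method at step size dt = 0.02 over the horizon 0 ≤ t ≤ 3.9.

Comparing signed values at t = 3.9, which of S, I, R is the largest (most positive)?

largest component: R

t=0.000: state=(0.935, 0.065, 0.000)
step 1 (dt=0.02): k1=(-0.104, 0.043, 0.062), k2=(-0.105, 0.043, 0.062), k3=(-0.105, 0.043, 0.062), k4=(-0.105, 0.043, 0.062); state += dt/6·(k1+2k2+2k3+k4)
t=0.020: state=(0.933, 0.066, 0.001)
t=0.040: state=(0.931, 0.067, 0.002)
t=0.060: state=(0.929, 0.068, 0.004)
continuing one RK4 step at a time; state shown every 10 steps (Δt=0.2):
t=0.200: state=(0.913, 0.074, 0.013)
t=0.400: state=(0.889, 0.083, 0.028)
t=0.600: state=(0.862, 0.093, 0.045)
t=0.800: state=(0.834, 0.103, 0.063)
t=1.000: state=(0.803, 0.113, 0.084)
t=1.200: state=(0.772, 0.122, 0.106)
t=1.400: state=(0.739, 0.131, 0.130)
t=1.600: state=(0.705, 0.139, 0.156)
t=1.800: state=(0.672, 0.146, 0.183)
t=2.000: state=(0.638, 0.151, 0.211)
t=2.200: state=(0.606, 0.154, 0.240)
t=2.400: state=(0.574, 0.156, 0.269)
t=2.600: state=(0.544, 0.157, 0.299)
t=2.800: state=(0.516, 0.156, 0.329)
t=3.000: state=(0.489, 0.153, 0.358)
t=3.200: state=(0.464, 0.149, 0.387)
t=3.400: state=(0.442, 0.144, 0.414)
t=3.600: state=(0.421, 0.138, 0.441)
t=3.800: state=(0.402, 0.132, 0.467)
t=3.900: state=(0.393, 0.128, 0.479)
compare at T: S=0.393, I=0.128, R=0.479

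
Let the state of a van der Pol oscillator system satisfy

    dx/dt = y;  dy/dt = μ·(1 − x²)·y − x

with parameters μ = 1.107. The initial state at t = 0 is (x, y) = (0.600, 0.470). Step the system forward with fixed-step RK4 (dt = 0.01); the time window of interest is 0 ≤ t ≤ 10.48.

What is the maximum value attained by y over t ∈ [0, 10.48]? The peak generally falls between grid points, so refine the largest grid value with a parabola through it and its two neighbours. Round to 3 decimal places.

t=0.000: state=(0.600, 0.470)
step 1 (dt=0.01): k1=(0.470, -0.267), k2=(0.469, -0.272), k3=(0.469, -0.272), k4=(0.467, -0.277); state += dt/6·(k1+2k2+2k3+k4)
t=0.010: state=(0.605, 0.467)
t=0.020: state=(0.609, 0.464)
t=0.030: state=(0.614, 0.462)
continuing one RK4 step at a time; state shown every 50 steps (Δt=0.5):
t=0.500: state=(0.782, 0.224)
t=1.000: state=(0.799, -0.173)
t=1.500: state=(0.598, -0.645)
t=2.000: state=(0.127, -1.283)
t=2.500: state=(-0.701, -1.942)
t=3.000: state=(-1.537, -1.077)
t=3.500: state=(-1.734, 0.131)
t=4.000: state=(-1.537, 0.592)
t=4.500: state=(-1.160, 0.927)
t=5.000: state=(-0.567, 1.519)
t=5.500: state=(0.454, 2.599)
t=6.000: state=(1.688, 1.670)
t=6.500: state=(1.996, -0.107)
t=7.000: state=(1.813, -0.534)
t=7.500: state=(1.493, -0.748)
t=8.000: state=(1.045, -1.079)
t=8.500: state=(0.348, -1.808)
t=9.000: state=(-0.835, -2.788)
t=9.500: state=(-1.885, -0.971)
t=10.000: state=(-1.977, 0.295)
t=10.480: state=(-1.754, 0.585)
largest grid value and its neighbours: y(5.640)=2.74966, y(5.650)=2.74991, y(5.660)=2.74844
parabola through these three points peaks at t≈5.646 with y≈2.75001

max y = 2.750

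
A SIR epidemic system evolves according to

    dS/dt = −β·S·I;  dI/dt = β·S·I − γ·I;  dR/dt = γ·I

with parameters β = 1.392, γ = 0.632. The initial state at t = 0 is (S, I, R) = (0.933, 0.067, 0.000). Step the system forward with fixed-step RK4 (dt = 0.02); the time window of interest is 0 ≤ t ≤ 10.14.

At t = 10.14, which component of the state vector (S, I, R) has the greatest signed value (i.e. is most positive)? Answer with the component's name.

largest component: R

t=0.000: state=(0.933, 0.067, 0.000)
step 1 (dt=0.02): k1=(-0.087, 0.045, 0.042), k2=(-0.088, 0.045, 0.043), k3=(-0.088, 0.045, 0.043), k4=(-0.088, 0.045, 0.043); state += dt/6·(k1+2k2+2k3+k4)
t=0.020: state=(0.931, 0.068, 0.001)
t=0.040: state=(0.929, 0.069, 0.002)
t=0.060: state=(0.928, 0.070, 0.003)
continuing one RK4 step at a time; state shown every 25 steps (Δt=0.5):
t=0.500: state=(0.883, 0.092, 0.025)
t=1.000: state=(0.820, 0.121, 0.059)
t=1.500: state=(0.745, 0.153, 0.102)
t=2.000: state=(0.663, 0.182, 0.155)
t=2.500: state=(0.580, 0.204, 0.216)
t=3.000: state=(0.500, 0.217, 0.283)
t=3.500: state=(0.430, 0.218, 0.352)
t=4.000: state=(0.370, 0.210, 0.420)
t=4.500: state=(0.321, 0.195, 0.484)
t=5.000: state=(0.283, 0.175, 0.542)
t=5.500: state=(0.252, 0.154, 0.594)
t=6.000: state=(0.228, 0.132, 0.640)
t=6.500: state=(0.210, 0.112, 0.678)
t=7.000: state=(0.195, 0.094, 0.711)
t=7.500: state=(0.184, 0.078, 0.738)
t=8.000: state=(0.175, 0.065, 0.761)
t=8.500: state=(0.168, 0.053, 0.779)
t=9.000: state=(0.162, 0.043, 0.794)
t=9.500: state=(0.158, 0.035, 0.807)
t=10.000: state=(0.154, 0.029, 0.817)
t=10.140: state=(0.154, 0.027, 0.819)
compare at T: S=0.154, I=0.027, R=0.819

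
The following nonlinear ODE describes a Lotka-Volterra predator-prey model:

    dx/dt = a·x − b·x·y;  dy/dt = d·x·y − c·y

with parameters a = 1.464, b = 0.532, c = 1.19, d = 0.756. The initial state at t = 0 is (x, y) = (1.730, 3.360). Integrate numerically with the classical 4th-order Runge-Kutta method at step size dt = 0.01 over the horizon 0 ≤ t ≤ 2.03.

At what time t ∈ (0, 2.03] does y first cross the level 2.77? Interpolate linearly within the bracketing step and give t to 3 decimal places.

t = 1.451

t=0.000: state=(1.730, 3.360)
step 1 (dt=0.01): k1=(-0.560, 0.396), k2=(-0.561, 0.389), k3=(-0.561, 0.389), k4=(-0.561, 0.382); state += dt/6·(k1+2k2+2k3+k4)
t=0.010: state=(1.724, 3.364)
t=0.020: state=(1.719, 3.368)
t=0.030: state=(1.713, 3.371)
continuing one RK4 step at a time; state shown every 10 steps (Δt=0.1):
t=0.100: state=(1.673, 3.393)
t=0.200: state=(1.616, 3.411)
t=0.300: state=(1.560, 3.414)
t=0.400: state=(1.507, 3.404)
t=0.500: state=(1.456, 3.380)
t=0.600: state=(1.410, 3.344)
t=0.700: state=(1.368, 3.298)
t=0.800: state=(1.330, 3.242)
t=0.900: state=(1.298, 3.179)
t=1.000: state=(1.271, 3.110)
t=1.100: state=(1.250, 3.037)
t=1.200: state=(1.233, 2.961)
t=1.300: state=(1.222, 2.885)
t=1.400: state=(1.216, 2.808)
t=1.450: state=(1.215, 2.771)
next step: t=1.460: state=(1.215, 2.763) — y has crossed 2.77
linear interpolation between t=1.450 (2.77053) and t=1.460 (2.76302) → t≈1.451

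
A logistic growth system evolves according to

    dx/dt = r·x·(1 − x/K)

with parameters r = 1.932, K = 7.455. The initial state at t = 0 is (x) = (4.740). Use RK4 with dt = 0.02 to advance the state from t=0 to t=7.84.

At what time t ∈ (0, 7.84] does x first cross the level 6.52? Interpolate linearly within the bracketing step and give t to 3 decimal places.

t=0.000: state=(4.740)
step 1 (dt=0.02): k1=(3.335), k2=(3.317), k3=(3.317), k4=(3.299); state += dt/6·(k1+2k2+2k3+k4)
t=0.020: state=(4.806)
t=0.040: state=(4.872)
t=0.060: state=(4.937)
continuing one RK4 step at a time; state shown every 25 steps (Δt=0.5):
t=0.500: state=(6.121)
t=0.700: state=(6.493)
next step: t=0.720: state=(6.525) — x has crossed 6.52
linear interpolation between t=0.700 (6.49315) and t=0.720 (6.52506) → t≈0.717

t = 0.717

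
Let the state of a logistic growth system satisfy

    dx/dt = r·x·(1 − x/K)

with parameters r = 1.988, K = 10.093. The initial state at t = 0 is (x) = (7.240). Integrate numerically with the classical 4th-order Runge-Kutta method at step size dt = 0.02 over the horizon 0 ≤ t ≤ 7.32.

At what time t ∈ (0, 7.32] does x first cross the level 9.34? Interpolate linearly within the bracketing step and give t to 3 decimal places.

t=0.000: state=(7.240)
step 1 (dt=0.02): k1=(4.069), k2=(4.033), k3=(4.033), k4=(3.998); state += dt/6·(k1+2k2+2k3+k4)
t=0.020: state=(7.321)
t=0.040: state=(7.400)
t=0.060: state=(7.478)
continuing one RK4 step at a time; state shown every 25 steps (Δt=0.5):
t=0.500: state=(8.808)
t=0.780: state=(9.314)
next step: t=0.800: state=(9.343) — x has crossed 9.34
linear interpolation between t=0.780 (9.31445) and t=0.800 (9.34254) → t≈0.798

t = 0.798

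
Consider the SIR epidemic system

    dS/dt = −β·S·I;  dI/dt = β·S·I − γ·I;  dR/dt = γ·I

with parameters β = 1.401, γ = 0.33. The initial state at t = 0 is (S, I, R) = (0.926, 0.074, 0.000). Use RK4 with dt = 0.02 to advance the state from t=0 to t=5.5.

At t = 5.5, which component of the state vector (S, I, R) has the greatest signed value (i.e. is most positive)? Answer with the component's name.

largest component: R

t=0.000: state=(0.926, 0.074, 0.000)
step 1 (dt=0.02): k1=(-0.096, 0.072, 0.024), k2=(-0.097, 0.072, 0.025), k3=(-0.097, 0.072, 0.025), k4=(-0.098, 0.073, 0.025); state += dt/6·(k1+2k2+2k3+k4)
t=0.020: state=(0.924, 0.075, 0.000)
t=0.040: state=(0.922, 0.077, 0.001)
t=0.060: state=(0.920, 0.078, 0.002)
continuing one RK4 step at a time; state shown every 10 steps (Δt=0.2):
t=0.200: state=(0.905, 0.090, 0.005)
t=0.400: state=(0.880, 0.108, 0.012)
t=0.600: state=(0.852, 0.128, 0.020)
t=0.800: state=(0.819, 0.152, 0.029)
t=1.000: state=(0.782, 0.178, 0.040)
t=1.200: state=(0.741, 0.206, 0.052)
t=1.400: state=(0.697, 0.236, 0.067)
t=1.600: state=(0.649, 0.267, 0.084)
t=1.800: state=(0.600, 0.298, 0.102)
t=2.000: state=(0.549, 0.328, 0.123)
t=2.200: state=(0.499, 0.355, 0.146)
t=2.400: state=(0.450, 0.380, 0.170)
t=2.600: state=(0.404, 0.401, 0.196)
t=2.800: state=(0.360, 0.418, 0.223)
t=3.000: state=(0.320, 0.430, 0.251)
t=3.200: state=(0.283, 0.438, 0.279)
t=3.400: state=(0.250, 0.442, 0.308)
t=3.600: state=(0.221, 0.442, 0.337)
t=3.800: state=(0.195, 0.438, 0.367)
t=4.000: state=(0.173, 0.432, 0.395)
t=4.200: state=(0.153, 0.423, 0.423)
t=4.400: state=(0.136, 0.413, 0.451)
t=4.600: state=(0.122, 0.400, 0.478)
t=4.800: state=(0.109, 0.387, 0.504)
t=5.000: state=(0.098, 0.373, 0.529)
t=5.200: state=(0.088, 0.358, 0.553)
t=5.400: state=(0.080, 0.344, 0.576)
t=5.500: state=(0.076, 0.336, 0.587)
compare at T: S=0.076, I=0.336, R=0.587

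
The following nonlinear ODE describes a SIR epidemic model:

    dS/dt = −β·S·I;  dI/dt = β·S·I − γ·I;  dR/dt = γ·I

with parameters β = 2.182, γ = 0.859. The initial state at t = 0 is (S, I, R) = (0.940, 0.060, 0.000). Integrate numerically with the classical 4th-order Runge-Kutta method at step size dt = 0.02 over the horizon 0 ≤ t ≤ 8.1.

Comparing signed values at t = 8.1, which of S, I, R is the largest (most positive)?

t=0.000: state=(0.940, 0.060, 0.000)
step 1 (dt=0.02): k1=(-0.123, 0.072, 0.052), k2=(-0.124, 0.072, 0.052), k3=(-0.124, 0.072, 0.052), k4=(-0.126, 0.073, 0.053); state += dt/6·(k1+2k2+2k3+k4)
t=0.020: state=(0.938, 0.061, 0.001)
t=0.040: state=(0.935, 0.063, 0.002)
t=0.060: state=(0.932, 0.064, 0.003)
continuing one RK4 step at a time; state shown every 25 steps (Δt=0.5):
t=0.500: state=(0.861, 0.105, 0.035)
t=1.000: state=(0.744, 0.164, 0.092)
t=1.500: state=(0.602, 0.223, 0.175)
t=2.000: state=(0.462, 0.258, 0.280)
t=2.500: state=(0.347, 0.261, 0.393)
t=3.000: state=(0.264, 0.236, 0.500)
t=3.500: state=(0.208, 0.198, 0.593)
t=4.000: state=(0.171, 0.159, 0.670)
t=4.500: state=(0.147, 0.123, 0.730)
t=5.000: state=(0.131, 0.093, 0.776)
t=5.500: state=(0.120, 0.069, 0.811)
t=6.000: state=(0.112, 0.051, 0.837)
t=6.500: state=(0.107, 0.038, 0.855)
t=7.000: state=(0.103, 0.027, 0.869)
t=7.500: state=(0.101, 0.020, 0.879)
t=8.000: state=(0.099, 0.014, 0.887)
t=8.100: state=(0.099, 0.014, 0.888)
compare at T: S=0.099, I=0.014, R=0.888

largest component: R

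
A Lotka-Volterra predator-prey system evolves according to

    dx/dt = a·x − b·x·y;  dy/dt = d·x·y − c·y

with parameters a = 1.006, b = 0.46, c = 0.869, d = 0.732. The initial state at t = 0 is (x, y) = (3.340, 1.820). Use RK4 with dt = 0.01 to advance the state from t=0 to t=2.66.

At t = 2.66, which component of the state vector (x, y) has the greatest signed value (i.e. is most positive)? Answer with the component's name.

largest component: y

t=0.000: state=(3.340, 1.820)
step 1 (dt=0.01): k1=(0.564, 2.868), k2=(0.542, 2.894), k3=(0.542, 2.895), k4=(0.520, 2.921); state += dt/6·(k1+2k2+2k3+k4)
t=0.010: state=(3.345, 1.849)
t=0.020: state=(3.350, 1.878)
t=0.030: state=(3.355, 1.908)
continuing one RK4 step at a time; state shown every 10 steps (Δt=0.1):
t=0.100: state=(3.373, 2.134)
t=0.200: state=(3.353, 2.503)
t=0.300: state=(3.274, 2.926)
t=0.400: state=(3.131, 3.392)
t=0.500: state=(2.929, 3.883)
t=0.600: state=(2.679, 4.372)
t=0.700: state=(2.397, 4.827)
t=0.800: state=(2.103, 5.218)
t=0.900: state=(1.816, 5.521)
t=1.000: state=(1.550, 5.724)
t=1.100: state=(1.314, 5.826)
t=1.200: state=(1.110, 5.836)
t=1.300: state=(0.940, 5.766)
t=1.400: state=(0.800, 5.633)
t=1.500: state=(0.685, 5.451)
t=1.600: state=(0.593, 5.236)
t=1.700: state=(0.518, 4.999)
t=1.800: state=(0.458, 4.749)
t=1.900: state=(0.409, 4.494)
t=2.000: state=(0.370, 4.239)
t=2.100: state=(0.339, 3.988)
t=2.200: state=(0.314, 3.744)
t=2.300: state=(0.293, 3.510)
t=2.400: state=(0.278, 3.285)
t=2.500: state=(0.265, 3.072)
t=2.600: state=(0.256, 2.871)
t=2.660: state=(0.251, 2.755)
compare at T: x=0.251, y=2.755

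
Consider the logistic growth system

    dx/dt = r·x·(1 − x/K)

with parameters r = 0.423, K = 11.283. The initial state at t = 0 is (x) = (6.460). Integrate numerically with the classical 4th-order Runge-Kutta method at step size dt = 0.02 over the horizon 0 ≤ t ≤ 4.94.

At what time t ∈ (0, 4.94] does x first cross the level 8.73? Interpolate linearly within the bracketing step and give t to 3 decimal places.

t = 2.216

t=0.000: state=(6.460)
step 1 (dt=0.02): k1=(1.168), k2=(1.167), k3=(1.167), k4=(1.167); state += dt/6·(k1+2k2+2k3+k4)
t=0.020: state=(6.483)
t=0.040: state=(6.507)
t=0.060: state=(6.530)
continuing one RK4 step at a time; state shown every 10 steps (Δt=0.2):
t=0.200: state=(6.692)
t=0.400: state=(6.920)
t=0.600: state=(7.145)
t=0.800: state=(7.364)
t=1.000: state=(7.577)
t=1.200: state=(7.785)
t=1.400: state=(7.985)
t=1.600: state=(8.179)
t=1.800: state=(8.366)
t=2.000: state=(8.545)
t=2.200: state=(8.717)
next step: t=2.220: state=(8.734) — x has crossed 8.73
linear interpolation between t=2.200 (8.71681) and t=2.220 (8.73355) → t≈2.216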